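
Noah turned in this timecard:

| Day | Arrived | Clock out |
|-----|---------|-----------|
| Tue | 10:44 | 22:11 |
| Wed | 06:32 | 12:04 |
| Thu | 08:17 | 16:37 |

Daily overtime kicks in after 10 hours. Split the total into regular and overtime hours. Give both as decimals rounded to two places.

Regular 23.87 hours, overtime 1.45 hours

Tue: 10:44–22:11 = 11 h 27 min
Wed: 06:32–12:04 = 5 h 32 min
Thu: 08:17–16:37 = 8 h 20 min
Tue reg 10 h 0 min / OT 1 h 27 min; Wed reg 5 h 32 min / OT 0 h 0 min; Thu reg 8 h 20 min / OT 0 h 0 min.
Totals: regular 23 h 52 min, overtime 1 h 27 min.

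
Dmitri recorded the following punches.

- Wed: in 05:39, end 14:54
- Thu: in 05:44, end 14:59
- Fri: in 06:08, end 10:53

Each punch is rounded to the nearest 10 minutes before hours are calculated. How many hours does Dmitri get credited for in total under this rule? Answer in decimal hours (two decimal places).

23.17 hours

Wed: in 05:39→05:40, out 14:54→14:50; 9 h 10 min
Thu: in 05:44→05:40, out 14:59→15:00; 9 h 20 min
Fri: in 06:08→06:10, out 10:53→10:50; 4 h 40 min
Total credited: 23 h 10 min.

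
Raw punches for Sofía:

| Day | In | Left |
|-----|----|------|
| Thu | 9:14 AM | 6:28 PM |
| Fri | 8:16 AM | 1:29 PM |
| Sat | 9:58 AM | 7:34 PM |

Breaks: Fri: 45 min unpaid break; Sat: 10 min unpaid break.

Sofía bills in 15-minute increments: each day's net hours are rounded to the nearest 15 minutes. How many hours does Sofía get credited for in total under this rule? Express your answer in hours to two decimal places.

23.25 hours

Thu: 9:14 AM–6:28 PM = 9 h 14 min → rounds to 9 h 15 min
Fri: 8:16 AM–1:29 PM = 5 h 13 min − 45 min = 4 h 28 min → rounds to 4 h 30 min
Sat: 9:58 AM–7:34 PM = 9 h 36 min − 10 min = 9 h 26 min → rounds to 9 h 30 min
Total credited: 23 h 15 min.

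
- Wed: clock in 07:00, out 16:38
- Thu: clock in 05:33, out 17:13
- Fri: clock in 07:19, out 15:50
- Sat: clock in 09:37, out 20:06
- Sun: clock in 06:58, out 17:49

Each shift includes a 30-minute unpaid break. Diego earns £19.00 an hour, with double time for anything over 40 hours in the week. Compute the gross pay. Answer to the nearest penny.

£1088.70

Wed: 07:00–16:38 = 9 h 38 min; less 30 min break → 9 h 8 min
Thu: 05:33–17:13 = 11 h 40 min; less 30 min break → 11 h 10 min
Fri: 07:19–15:50 = 8 h 31 min; less 30 min break → 8 h 1 min
Sat: 09:37–20:06 = 10 h 29 min; less 30 min break → 9 h 59 min
Sun: 06:58–17:49 = 10 h 51 min; less 30 min break → 10 h 21 min
Total worked: 48 h 39 min = 2919 min.
Regular 40 h 0 min = 2400 min at £19.00/h; overtime 8 h 39 min = 519 min at £38.00/h.
Pay = (2400 × £19.00 + 519 × £38.00) ÷ 60 = £1088.70.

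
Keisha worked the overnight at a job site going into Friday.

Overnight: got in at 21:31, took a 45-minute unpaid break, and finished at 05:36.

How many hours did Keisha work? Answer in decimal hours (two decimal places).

Overnight: 21:31 → midnight = 2 h 29 min; midnight → 05:36 = 5 h 36 min; span 8 h 5 min; less 45 min break → 7 h 20 min

7.33 hours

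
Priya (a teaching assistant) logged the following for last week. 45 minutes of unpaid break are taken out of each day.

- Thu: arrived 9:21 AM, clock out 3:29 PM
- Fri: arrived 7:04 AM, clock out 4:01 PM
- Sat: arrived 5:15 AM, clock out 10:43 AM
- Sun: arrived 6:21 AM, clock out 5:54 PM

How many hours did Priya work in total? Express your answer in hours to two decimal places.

29.10 hours

Thu: 9:21 AM–3:29 PM = 6 h 8 min; less 45 min break → 5 h 23 min
Fri: 7:04 AM–4:01 PM = 8 h 57 min; less 45 min break → 8 h 12 min
Sat: 5:15 AM–10:43 AM = 5 h 28 min; less 45 min break → 4 h 43 min
Sun: 6:21 AM–5:54 PM = 11 h 33 min; less 45 min break → 10 h 48 min
Total: 5 h 23 min + 8 h 12 min + 4 h 43 min + 10 h 48 min = 29 h 6 min.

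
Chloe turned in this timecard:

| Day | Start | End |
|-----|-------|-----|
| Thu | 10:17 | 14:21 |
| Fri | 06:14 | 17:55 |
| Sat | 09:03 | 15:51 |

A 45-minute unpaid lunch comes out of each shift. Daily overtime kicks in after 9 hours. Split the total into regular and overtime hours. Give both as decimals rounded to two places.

Thu: 10:17–14:21 = 4 h 4 min; less 45 min break → 3 h 19 min
Fri: 06:14–17:55 = 11 h 41 min; less 45 min break → 10 h 56 min
Sat: 09:03–15:51 = 6 h 48 min; less 45 min break → 6 h 3 min
Thu reg 3 h 19 min / OT 0 h 0 min; Fri reg 9 h 0 min / OT 1 h 56 min; Sat reg 6 h 3 min / OT 0 h 0 min.
Totals: regular 18 h 22 min, overtime 1 h 56 min.

Regular 18.37 hours, overtime 1.93 hours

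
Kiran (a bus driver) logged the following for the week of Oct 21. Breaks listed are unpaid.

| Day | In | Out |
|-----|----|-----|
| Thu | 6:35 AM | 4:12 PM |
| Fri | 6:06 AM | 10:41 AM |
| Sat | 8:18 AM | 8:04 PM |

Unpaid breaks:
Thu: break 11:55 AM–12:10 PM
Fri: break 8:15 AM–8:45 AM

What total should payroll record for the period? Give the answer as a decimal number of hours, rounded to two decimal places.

25.22 hours

Thu: 6:35 AM–4:12 PM = 9 h 37 min; less 15 min break → 9 h 22 min
Fri: 6:06 AM–10:41 AM = 4 h 35 min; less 30 min break → 4 h 5 min
Sat: 8:18 AM–8:04 PM = 11 h 46 min
Total: 9 h 22 min + 4 h 5 min + 11 h 46 min = 25 h 13 min.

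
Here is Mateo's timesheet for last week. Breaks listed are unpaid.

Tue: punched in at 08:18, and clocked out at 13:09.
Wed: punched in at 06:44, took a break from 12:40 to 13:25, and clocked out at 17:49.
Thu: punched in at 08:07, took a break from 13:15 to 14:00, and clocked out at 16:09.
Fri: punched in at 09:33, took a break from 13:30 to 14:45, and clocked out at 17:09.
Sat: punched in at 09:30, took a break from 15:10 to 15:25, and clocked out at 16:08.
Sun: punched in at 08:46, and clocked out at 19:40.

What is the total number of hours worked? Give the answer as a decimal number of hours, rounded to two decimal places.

46.10 hours

Tue: 08:18–13:09 = 4 h 51 min
Wed: 06:44–17:49 = 11 h 5 min; less 45 min break → 10 h 20 min
Thu: 08:07–16:09 = 8 h 2 min; less 45 min break → 7 h 17 min
Fri: 09:33–17:09 = 7 h 36 min; less 75 min break → 6 h 21 min
Sat: 09:30–16:08 = 6 h 38 min; less 15 min break → 6 h 23 min
Sun: 08:46–19:40 = 10 h 54 min
Total: 4 h 51 min + 10 h 20 min + 7 h 17 min + 6 h 21 min + 6 h 23 min + 10 h 54 min = 46 h 6 min.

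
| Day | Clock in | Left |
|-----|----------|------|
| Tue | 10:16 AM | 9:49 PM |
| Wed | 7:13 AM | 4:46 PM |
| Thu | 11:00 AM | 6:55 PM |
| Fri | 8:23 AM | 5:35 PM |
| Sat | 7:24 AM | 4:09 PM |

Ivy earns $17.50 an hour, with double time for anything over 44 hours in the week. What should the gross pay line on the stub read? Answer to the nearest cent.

$873.83

Tue: 10:16 AM–9:49 PM = 11 h 33 min
Wed: 7:13 AM–4:46 PM = 9 h 33 min
Thu: 11:00 AM–6:55 PM = 7 h 55 min
Fri: 8:23 AM–5:35 PM = 9 h 12 min
Sat: 7:24 AM–4:09 PM = 8 h 45 min
Total worked: 46 h 58 min = 2818 min.
Regular 44 h 0 min = 2640 min at $17.50/h; overtime 2 h 58 min = 178 min at $35.00/h.
Pay = (2640 × $17.50 + 178 × $35.00) ÷ 60 = $873.83.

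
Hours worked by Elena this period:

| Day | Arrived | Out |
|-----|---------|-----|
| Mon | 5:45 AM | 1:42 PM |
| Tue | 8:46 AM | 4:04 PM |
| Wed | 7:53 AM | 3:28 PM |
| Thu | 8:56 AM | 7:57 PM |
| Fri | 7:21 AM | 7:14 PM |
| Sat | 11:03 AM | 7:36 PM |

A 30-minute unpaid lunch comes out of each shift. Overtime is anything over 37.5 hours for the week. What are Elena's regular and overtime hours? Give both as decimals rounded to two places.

Regular 37.50 hours, overtime 13.78 hours

Mon: 5:45 AM–1:42 PM = 7 h 57 min; less 30 min break → 7 h 27 min
Tue: 8:46 AM–4:04 PM = 7 h 18 min; less 30 min break → 6 h 48 min
Wed: 7:53 AM–3:28 PM = 7 h 35 min; less 30 min break → 7 h 5 min
Thu: 8:56 AM–7:57 PM = 11 h 1 min; less 30 min break → 10 h 31 min
Fri: 7:21 AM–7:14 PM = 11 h 53 min; less 30 min break → 11 h 23 min
Sat: 11:03 AM–7:36 PM = 8 h 33 min; less 30 min break → 8 h 3 min
Total worked: 51 h 17 min = 51.28 h.
Threshold 37.5 h → overtime 13 h 47 min, regular 37 h 30 min.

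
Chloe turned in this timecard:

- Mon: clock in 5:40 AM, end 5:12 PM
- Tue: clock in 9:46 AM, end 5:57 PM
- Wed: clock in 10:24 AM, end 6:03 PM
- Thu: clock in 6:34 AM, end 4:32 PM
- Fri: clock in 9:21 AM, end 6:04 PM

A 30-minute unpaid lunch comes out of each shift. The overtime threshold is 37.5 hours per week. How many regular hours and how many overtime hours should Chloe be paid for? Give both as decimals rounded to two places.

Mon: 5:40 AM–5:12 PM = 11 h 32 min; less 30 min break → 11 h 2 min
Tue: 9:46 AM–5:57 PM = 8 h 11 min; less 30 min break → 7 h 41 min
Wed: 10:24 AM–6:03 PM = 7 h 39 min; less 30 min break → 7 h 9 min
Thu: 6:34 AM–4:32 PM = 9 h 58 min; less 30 min break → 9 h 28 min
Fri: 9:21 AM–6:04 PM = 8 h 43 min; less 30 min break → 8 h 13 min
Total worked: 43 h 33 min = 43.55 h.
Threshold 37.5 h → overtime 6 h 3 min, regular 37 h 30 min.

Regular 37.50 hours, overtime 6.05 hours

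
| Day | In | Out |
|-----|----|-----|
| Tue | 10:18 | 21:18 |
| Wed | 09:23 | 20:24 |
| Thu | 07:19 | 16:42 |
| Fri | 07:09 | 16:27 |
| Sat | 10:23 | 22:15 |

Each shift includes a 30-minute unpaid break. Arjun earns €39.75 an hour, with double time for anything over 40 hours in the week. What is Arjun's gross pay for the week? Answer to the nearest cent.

€2390.30

Tue: 10:18–21:18 = 11 h 0 min; less 30 min break → 10 h 30 min
Wed: 09:23–20:24 = 11 h 1 min; less 30 min break → 10 h 31 min
Thu: 07:19–16:42 = 9 h 23 min; less 30 min break → 8 h 53 min
Fri: 07:09–16:27 = 9 h 18 min; less 30 min break → 8 h 48 min
Sat: 10:23–22:15 = 11 h 52 min; less 30 min break → 11 h 22 min
Total worked: 50 h 4 min = 3004 min.
Regular 40 h 0 min = 2400 min at €39.75/h; overtime 10 h 4 min = 604 min at €79.50/h.
Pay = (2400 × €39.75 + 604 × €79.50) ÷ 60 = €2390.30.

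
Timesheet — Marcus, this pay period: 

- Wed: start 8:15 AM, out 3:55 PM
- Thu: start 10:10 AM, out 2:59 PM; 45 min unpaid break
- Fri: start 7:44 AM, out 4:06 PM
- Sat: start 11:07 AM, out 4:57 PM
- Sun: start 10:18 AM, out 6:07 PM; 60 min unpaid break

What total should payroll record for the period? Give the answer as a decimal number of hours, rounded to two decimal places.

Wed: 8:15 AM–3:55 PM = 7 h 40 min
Thu: 10:10 AM–2:59 PM = 4 h 49 min; less 45 min break → 4 h 4 min
Fri: 7:44 AM–4:06 PM = 8 h 22 min
Sat: 11:07 AM–4:57 PM = 5 h 50 min
Sun: 10:18 AM–6:07 PM = 7 h 49 min; less 60 min break → 6 h 49 min
Total: 7 h 40 min + 4 h 4 min + 8 h 22 min + 5 h 50 min + 6 h 49 min = 32 h 45 min.

32.75 hours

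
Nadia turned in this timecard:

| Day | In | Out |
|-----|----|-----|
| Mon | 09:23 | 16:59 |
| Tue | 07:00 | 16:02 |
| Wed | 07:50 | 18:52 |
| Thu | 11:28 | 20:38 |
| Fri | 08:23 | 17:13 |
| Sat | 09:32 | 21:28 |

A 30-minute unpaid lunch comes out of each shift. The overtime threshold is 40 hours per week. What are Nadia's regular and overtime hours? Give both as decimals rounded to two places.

Regular 40.00 hours, overtime 14.60 hours

Mon: 09:23–16:59 = 7 h 36 min; less 30 min break → 7 h 6 min
Tue: 07:00–16:02 = 9 h 2 min; less 30 min break → 8 h 32 min
Wed: 07:50–18:52 = 11 h 2 min; less 30 min break → 10 h 32 min
Thu: 11:28–20:38 = 9 h 10 min; less 30 min break → 8 h 40 min
Fri: 08:23–17:13 = 8 h 50 min; less 30 min break → 8 h 20 min
Sat: 09:32–21:28 = 11 h 56 min; less 30 min break → 11 h 26 min
Total worked: 54 h 36 min = 54.60 h.
Threshold 40 h → overtime 14 h 36 min, regular 40 h 0 min.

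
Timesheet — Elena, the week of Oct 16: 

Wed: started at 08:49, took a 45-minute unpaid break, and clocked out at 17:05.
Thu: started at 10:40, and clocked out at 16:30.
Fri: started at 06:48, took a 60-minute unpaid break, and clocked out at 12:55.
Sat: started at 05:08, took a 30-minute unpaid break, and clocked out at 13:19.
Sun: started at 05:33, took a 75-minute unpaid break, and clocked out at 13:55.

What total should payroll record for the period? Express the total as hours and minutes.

Wed: 08:49–17:05 = 8 h 16 min; less 45 min break → 7 h 31 min
Thu: 10:40–16:30 = 5 h 50 min
Fri: 06:48–12:55 = 6 h 7 min; less 60 min break → 5 h 7 min
Sat: 05:08–13:19 = 8 h 11 min; less 30 min break → 7 h 41 min
Sun: 05:33–13:55 = 8 h 22 min; less 75 min break → 7 h 7 min
Total: 7 h 31 min + 5 h 50 min + 5 h 7 min + 7 h 41 min + 7 h 7 min = 33 h 16 min.

33 h 16 min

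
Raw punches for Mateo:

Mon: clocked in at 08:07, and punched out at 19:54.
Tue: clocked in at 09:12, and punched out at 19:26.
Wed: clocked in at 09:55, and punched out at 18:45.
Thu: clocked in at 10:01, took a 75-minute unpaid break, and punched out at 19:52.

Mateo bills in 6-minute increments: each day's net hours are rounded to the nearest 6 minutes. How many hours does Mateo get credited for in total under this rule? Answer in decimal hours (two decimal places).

39.40 hours

Mon: 08:07–19:54 = 11 h 47 min → rounds to 11 h 48 min
Tue: 09:12–19:26 = 10 h 14 min → rounds to 10 h 12 min
Wed: 09:55–18:45 = 8 h 50 min → rounds to 8 h 48 min
Thu: 10:01–19:52 = 9 h 51 min − 75 min = 8 h 36 min → rounds to 8 h 36 min
Total credited: 39 h 24 min.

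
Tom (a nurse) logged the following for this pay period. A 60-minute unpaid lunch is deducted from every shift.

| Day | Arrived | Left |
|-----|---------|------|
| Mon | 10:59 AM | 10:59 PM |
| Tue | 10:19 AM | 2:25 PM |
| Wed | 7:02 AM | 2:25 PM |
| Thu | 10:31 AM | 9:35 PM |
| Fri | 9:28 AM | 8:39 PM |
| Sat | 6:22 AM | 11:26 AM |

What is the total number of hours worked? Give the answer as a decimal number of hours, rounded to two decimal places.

Mon: 10:59 AM–10:59 PM = 12 h 0 min; less 60 min break → 11 h 0 min
Tue: 10:19 AM–2:25 PM = 4 h 6 min; less 60 min break → 3 h 6 min
Wed: 7:02 AM–2:25 PM = 7 h 23 min; less 60 min break → 6 h 23 min
Thu: 10:31 AM–9:35 PM = 11 h 4 min; less 60 min break → 10 h 4 min
Fri: 9:28 AM–8:39 PM = 11 h 11 min; less 60 min break → 10 h 11 min
Sat: 6:22 AM–11:26 AM = 5 h 4 min; less 60 min break → 4 h 4 min
Total: 11 h 0 min + 3 h 6 min + 6 h 23 min + 10 h 4 min + 10 h 11 min + 4 h 4 min = 44 h 48 min.

44.80 hours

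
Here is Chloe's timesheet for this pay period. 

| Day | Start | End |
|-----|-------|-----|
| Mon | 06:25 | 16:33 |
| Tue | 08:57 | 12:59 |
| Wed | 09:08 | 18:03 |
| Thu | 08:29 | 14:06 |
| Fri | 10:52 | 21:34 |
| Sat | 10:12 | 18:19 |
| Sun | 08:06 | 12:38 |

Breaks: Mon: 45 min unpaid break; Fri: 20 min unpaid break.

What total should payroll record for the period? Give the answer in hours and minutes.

50 h 58 min

Mon: 06:25–16:33 = 10 h 8 min; less 45 min break → 9 h 23 min
Tue: 08:57–12:59 = 4 h 2 min
Wed: 09:08–18:03 = 8 h 55 min
Thu: 08:29–14:06 = 5 h 37 min
Fri: 10:52–21:34 = 10 h 42 min; less 20 min break → 10 h 22 min
Sat: 10:12–18:19 = 8 h 7 min
Sun: 08:06–12:38 = 4 h 32 min
Total: 9 h 23 min + 4 h 2 min + 8 h 55 min + 5 h 37 min + 10 h 22 min + 8 h 7 min + 4 h 32 min = 50 h 58 min.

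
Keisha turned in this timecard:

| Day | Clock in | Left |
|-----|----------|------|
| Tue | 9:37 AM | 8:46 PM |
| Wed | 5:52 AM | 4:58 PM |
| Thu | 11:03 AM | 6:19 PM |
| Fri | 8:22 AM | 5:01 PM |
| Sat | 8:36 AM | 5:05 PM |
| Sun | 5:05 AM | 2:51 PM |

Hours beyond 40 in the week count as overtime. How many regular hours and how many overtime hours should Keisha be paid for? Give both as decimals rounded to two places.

Regular 40.00 hours, overtime 16.42 hours

Tue: 9:37 AM–8:46 PM = 11 h 9 min
Wed: 5:52 AM–4:58 PM = 11 h 6 min
Thu: 11:03 AM–6:19 PM = 7 h 16 min
Fri: 8:22 AM–5:01 PM = 8 h 39 min
Sat: 8:36 AM–5:05 PM = 8 h 29 min
Sun: 5:05 AM–2:51 PM = 9 h 46 min
Total worked: 56 h 25 min = 56.42 h.
Threshold 40 h → overtime 16 h 25 min, regular 40 h 0 min.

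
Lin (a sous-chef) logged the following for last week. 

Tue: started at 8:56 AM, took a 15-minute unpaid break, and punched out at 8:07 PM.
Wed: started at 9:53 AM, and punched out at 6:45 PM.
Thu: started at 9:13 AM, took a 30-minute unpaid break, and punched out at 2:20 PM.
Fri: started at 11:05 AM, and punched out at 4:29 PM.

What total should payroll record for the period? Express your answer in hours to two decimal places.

Tue: 8:56 AM–8:07 PM = 11 h 11 min; less 15 min break → 10 h 56 min
Wed: 9:53 AM–6:45 PM = 8 h 52 min
Thu: 9:13 AM–2:20 PM = 5 h 7 min; less 30 min break → 4 h 37 min
Fri: 11:05 AM–4:29 PM = 5 h 24 min
Total: 10 h 56 min + 8 h 52 min + 4 h 37 min + 5 h 24 min = 29 h 49 min.

29.82 hours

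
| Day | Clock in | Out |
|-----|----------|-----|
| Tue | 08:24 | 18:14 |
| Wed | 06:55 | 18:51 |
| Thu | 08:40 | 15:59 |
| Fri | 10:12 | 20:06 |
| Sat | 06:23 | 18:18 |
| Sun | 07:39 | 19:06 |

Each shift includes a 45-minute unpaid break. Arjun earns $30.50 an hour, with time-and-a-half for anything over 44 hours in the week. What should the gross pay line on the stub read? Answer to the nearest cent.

$1975.64

Tue: 08:24–18:14 = 9 h 50 min; less 45 min break → 9 h 5 min
Wed: 06:55–18:51 = 11 h 56 min; less 45 min break → 11 h 11 min
Thu: 08:40–15:59 = 7 h 19 min; less 45 min break → 6 h 34 min
Fri: 10:12–20:06 = 9 h 54 min; less 45 min break → 9 h 9 min
Sat: 06:23–18:18 = 11 h 55 min; less 45 min break → 11 h 10 min
Sun: 07:39–19:06 = 11 h 27 min; less 45 min break → 10 h 42 min
Total worked: 57 h 51 min = 3471 min.
Regular 44 h 0 min = 2640 min at $30.50/h; overtime 13 h 51 min = 831 min at $45.75/h.
Pay = (2640 × $30.50 + 831 × $45.75) ÷ 60 = $1975.64.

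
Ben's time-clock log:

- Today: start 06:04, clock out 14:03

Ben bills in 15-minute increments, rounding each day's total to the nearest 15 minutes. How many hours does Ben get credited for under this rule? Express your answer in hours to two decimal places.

8.00 hours

Today: 06:04–14:03 = 7 h 59 min → rounds to 8 h 0 min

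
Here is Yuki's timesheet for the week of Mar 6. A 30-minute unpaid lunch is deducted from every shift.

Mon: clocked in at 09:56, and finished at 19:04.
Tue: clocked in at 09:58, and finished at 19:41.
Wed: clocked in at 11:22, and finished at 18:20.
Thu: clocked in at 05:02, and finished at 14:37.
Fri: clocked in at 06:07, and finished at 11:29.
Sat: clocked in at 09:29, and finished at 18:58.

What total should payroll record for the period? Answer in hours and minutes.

47 h 15 min

Mon: 09:56–19:04 = 9 h 8 min; less 30 min break → 8 h 38 min
Tue: 09:58–19:41 = 9 h 43 min; less 30 min break → 9 h 13 min
Wed: 11:22–18:20 = 6 h 58 min; less 30 min break → 6 h 28 min
Thu: 05:02–14:37 = 9 h 35 min; less 30 min break → 9 h 5 min
Fri: 06:07–11:29 = 5 h 22 min; less 30 min break → 4 h 52 min
Sat: 09:29–18:58 = 9 h 29 min; less 30 min break → 8 h 59 min
Total: 8 h 38 min + 9 h 13 min + 6 h 28 min + 9 h 5 min + 4 h 52 min + 8 h 59 min = 47 h 15 min.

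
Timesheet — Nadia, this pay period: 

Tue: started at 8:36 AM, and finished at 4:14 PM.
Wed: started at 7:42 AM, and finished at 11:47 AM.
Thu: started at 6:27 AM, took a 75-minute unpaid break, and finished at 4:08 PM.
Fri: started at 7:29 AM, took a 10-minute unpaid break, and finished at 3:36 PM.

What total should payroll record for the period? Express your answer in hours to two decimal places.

Tue: 8:36 AM–4:14 PM = 7 h 38 min
Wed: 7:42 AM–11:47 AM = 4 h 5 min
Thu: 6:27 AM–4:08 PM = 9 h 41 min; less 75 min break → 8 h 26 min
Fri: 7:29 AM–3:36 PM = 8 h 7 min; less 10 min break → 7 h 57 min
Total: 7 h 38 min + 4 h 5 min + 8 h 26 min + 7 h 57 min = 28 h 6 min.

28.10 hours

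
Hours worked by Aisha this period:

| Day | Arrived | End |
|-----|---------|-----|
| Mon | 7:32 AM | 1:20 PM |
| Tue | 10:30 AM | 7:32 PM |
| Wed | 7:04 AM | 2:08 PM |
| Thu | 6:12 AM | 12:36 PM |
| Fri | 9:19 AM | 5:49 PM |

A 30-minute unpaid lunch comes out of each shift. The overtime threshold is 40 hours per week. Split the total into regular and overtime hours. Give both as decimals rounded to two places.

Regular 34.30 hours, overtime 0.00 hours

Mon: 7:32 AM–1:20 PM = 5 h 48 min; less 30 min break → 5 h 18 min
Tue: 10:30 AM–7:32 PM = 9 h 2 min; less 30 min break → 8 h 32 min
Wed: 7:04 AM–2:08 PM = 7 h 4 min; less 30 min break → 6 h 34 min
Thu: 6:12 AM–12:36 PM = 6 h 24 min; less 30 min break → 5 h 54 min
Fri: 9:19 AM–5:49 PM = 8 h 30 min; less 30 min break → 8 h 0 min
Total worked: 34 h 18 min = 34.30 h.
Threshold 40 h → overtime 0 h 0 min, regular 34 h 18 min.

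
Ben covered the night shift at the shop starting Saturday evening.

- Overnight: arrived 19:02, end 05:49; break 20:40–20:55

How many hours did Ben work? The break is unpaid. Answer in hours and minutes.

Overnight: 19:02 → midnight = 4 h 58 min; midnight → 05:49 = 5 h 49 min; span 10 h 47 min; less 15 min break → 10 h 32 min

10 h 32 min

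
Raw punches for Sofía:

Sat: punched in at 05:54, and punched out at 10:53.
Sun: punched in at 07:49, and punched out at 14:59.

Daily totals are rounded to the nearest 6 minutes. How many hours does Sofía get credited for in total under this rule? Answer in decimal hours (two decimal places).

12.20 hours

Sat: 05:54–10:53 = 4 h 59 min → rounds to 5 h 0 min
Sun: 07:49–14:59 = 7 h 10 min → rounds to 7 h 12 min
Total credited: 12 h 12 min.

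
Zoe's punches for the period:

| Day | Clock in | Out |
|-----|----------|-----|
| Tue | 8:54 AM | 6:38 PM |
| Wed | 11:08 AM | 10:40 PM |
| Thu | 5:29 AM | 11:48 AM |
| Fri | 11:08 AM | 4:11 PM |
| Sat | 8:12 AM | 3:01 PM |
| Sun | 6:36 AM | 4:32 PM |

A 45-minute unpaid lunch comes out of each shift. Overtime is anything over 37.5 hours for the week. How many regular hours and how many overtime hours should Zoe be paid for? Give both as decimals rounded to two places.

Regular 37.50 hours, overtime 7.38 hours

Tue: 8:54 AM–6:38 PM = 9 h 44 min; less 45 min break → 8 h 59 min
Wed: 11:08 AM–10:40 PM = 11 h 32 min; less 45 min break → 10 h 47 min
Thu: 5:29 AM–11:48 AM = 6 h 19 min; less 45 min break → 5 h 34 min
Fri: 11:08 AM–4:11 PM = 5 h 3 min; less 45 min break → 4 h 18 min
Sat: 8:12 AM–3:01 PM = 6 h 49 min; less 45 min break → 6 h 4 min
Sun: 6:36 AM–4:32 PM = 9 h 56 min; less 45 min break → 9 h 11 min
Total worked: 44 h 53 min = 44.88 h.
Threshold 37.5 h → overtime 7 h 23 min, regular 37 h 30 min.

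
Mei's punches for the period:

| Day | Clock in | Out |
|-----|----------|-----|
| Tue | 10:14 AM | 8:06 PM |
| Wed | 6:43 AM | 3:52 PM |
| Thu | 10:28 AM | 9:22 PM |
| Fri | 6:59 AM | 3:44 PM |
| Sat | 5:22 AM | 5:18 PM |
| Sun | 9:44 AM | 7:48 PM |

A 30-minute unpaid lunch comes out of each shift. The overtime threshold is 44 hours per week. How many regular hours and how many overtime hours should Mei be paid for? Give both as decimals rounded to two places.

Tue: 10:14 AM–8:06 PM = 9 h 52 min; less 30 min break → 9 h 22 min
Wed: 6:43 AM–3:52 PM = 9 h 9 min; less 30 min break → 8 h 39 min
Thu: 10:28 AM–9:22 PM = 10 h 54 min; less 30 min break → 10 h 24 min
Fri: 6:59 AM–3:44 PM = 8 h 45 min; less 30 min break → 8 h 15 min
Sat: 5:22 AM–5:18 PM = 11 h 56 min; less 30 min break → 11 h 26 min
Sun: 9:44 AM–7:48 PM = 10 h 4 min; less 30 min break → 9 h 34 min
Total worked: 57 h 40 min = 57.67 h.
Threshold 44 h → overtime 13 h 40 min, regular 44 h 0 min.

Regular 44.00 hours, overtime 13.67 hours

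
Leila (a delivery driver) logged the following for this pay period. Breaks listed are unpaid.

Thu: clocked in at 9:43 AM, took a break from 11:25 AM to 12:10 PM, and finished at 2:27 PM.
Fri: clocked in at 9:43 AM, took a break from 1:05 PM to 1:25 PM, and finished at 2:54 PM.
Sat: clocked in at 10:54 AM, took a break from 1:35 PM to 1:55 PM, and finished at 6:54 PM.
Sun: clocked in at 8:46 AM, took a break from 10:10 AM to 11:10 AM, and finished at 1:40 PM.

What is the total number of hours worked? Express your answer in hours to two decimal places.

20.40 hours

Thu: 9:43 AM–2:27 PM = 4 h 44 min; less 45 min break → 3 h 59 min
Fri: 9:43 AM–2:54 PM = 5 h 11 min; less 20 min break → 4 h 51 min
Sat: 10:54 AM–6:54 PM = 8 h 0 min; less 20 min break → 7 h 40 min
Sun: 8:46 AM–1:40 PM = 4 h 54 min; less 60 min break → 3 h 54 min
Total: 3 h 59 min + 4 h 51 min + 7 h 40 min + 3 h 54 min = 20 h 24 min.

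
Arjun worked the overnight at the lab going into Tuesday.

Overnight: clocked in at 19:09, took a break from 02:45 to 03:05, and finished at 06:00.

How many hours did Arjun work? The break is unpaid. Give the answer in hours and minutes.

Overnight: 19:09 → midnight = 4 h 51 min; midnight → 06:00 = 6 h 0 min; span 10 h 51 min; less 20 min break → 10 h 31 min

10 h 31 min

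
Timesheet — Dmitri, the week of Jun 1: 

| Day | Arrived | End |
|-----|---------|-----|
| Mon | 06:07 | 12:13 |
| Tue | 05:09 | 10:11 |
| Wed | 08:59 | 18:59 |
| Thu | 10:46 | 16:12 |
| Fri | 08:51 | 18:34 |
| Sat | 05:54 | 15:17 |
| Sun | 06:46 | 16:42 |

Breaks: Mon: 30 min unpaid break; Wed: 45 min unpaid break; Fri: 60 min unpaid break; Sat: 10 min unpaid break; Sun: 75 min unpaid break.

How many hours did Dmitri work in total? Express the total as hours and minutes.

51 h 56 min

Mon: 06:07–12:13 = 6 h 6 min; less 30 min break → 5 h 36 min
Tue: 05:09–10:11 = 5 h 2 min
Wed: 08:59–18:59 = 10 h 0 min; less 45 min break → 9 h 15 min
Thu: 10:46–16:12 = 5 h 26 min
Fri: 08:51–18:34 = 9 h 43 min; less 60 min break → 8 h 43 min
Sat: 05:54–15:17 = 9 h 23 min; less 10 min break → 9 h 13 min
Sun: 06:46–16:42 = 9 h 56 min; less 75 min break → 8 h 41 min
Total: 5 h 36 min + 5 h 2 min + 9 h 15 min + 5 h 26 min + 8 h 43 min + 9 h 13 min + 8 h 41 min = 51 h 56 min.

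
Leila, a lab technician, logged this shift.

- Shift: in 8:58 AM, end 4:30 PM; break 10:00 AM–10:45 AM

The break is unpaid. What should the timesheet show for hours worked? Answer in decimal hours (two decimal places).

6.78 hours

Shift: 8:58 AM–4:30 PM = 7 h 32 min; less 45 min break → 6 h 47 min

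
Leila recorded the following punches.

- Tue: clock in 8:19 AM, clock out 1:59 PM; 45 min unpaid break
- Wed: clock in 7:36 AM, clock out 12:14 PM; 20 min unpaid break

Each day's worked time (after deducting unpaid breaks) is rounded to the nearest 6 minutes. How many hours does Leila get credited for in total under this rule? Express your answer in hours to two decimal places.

Tue: 8:19 AM–1:59 PM = 5 h 40 min − 45 min = 4 h 55 min → rounds to 4 h 54 min
Wed: 7:36 AM–12:14 PM = 4 h 38 min − 20 min = 4 h 18 min → rounds to 4 h 18 min
Total credited: 9 h 12 min.

9.20 hours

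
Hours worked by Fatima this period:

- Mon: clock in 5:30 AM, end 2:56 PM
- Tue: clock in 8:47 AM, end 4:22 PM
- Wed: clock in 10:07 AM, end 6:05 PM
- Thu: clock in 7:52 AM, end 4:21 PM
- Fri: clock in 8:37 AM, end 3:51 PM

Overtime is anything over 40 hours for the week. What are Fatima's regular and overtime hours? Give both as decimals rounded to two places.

Regular 40.00 hours, overtime 0.70 hours

Mon: 5:30 AM–2:56 PM = 9 h 26 min
Tue: 8:47 AM–4:22 PM = 7 h 35 min
Wed: 10:07 AM–6:05 PM = 7 h 58 min
Thu: 7:52 AM–4:21 PM = 8 h 29 min
Fri: 8:37 AM–3:51 PM = 7 h 14 min
Total worked: 40 h 42 min = 40.70 h.
Threshold 40 h → overtime 0 h 42 min, regular 40 h 0 min.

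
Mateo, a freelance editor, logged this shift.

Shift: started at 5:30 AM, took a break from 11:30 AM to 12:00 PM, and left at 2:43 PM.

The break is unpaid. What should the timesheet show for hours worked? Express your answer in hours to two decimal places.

Shift: 5:30 AM–2:43 PM = 9 h 13 min; less 30 min break → 8 h 43 min

8.72 hours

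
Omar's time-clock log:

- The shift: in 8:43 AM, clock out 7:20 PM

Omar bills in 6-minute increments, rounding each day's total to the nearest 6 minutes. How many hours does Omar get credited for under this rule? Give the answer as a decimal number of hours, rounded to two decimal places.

10.60 hours

The shift: 8:43 AM–7:20 PM = 10 h 37 min → rounds to 10 h 36 min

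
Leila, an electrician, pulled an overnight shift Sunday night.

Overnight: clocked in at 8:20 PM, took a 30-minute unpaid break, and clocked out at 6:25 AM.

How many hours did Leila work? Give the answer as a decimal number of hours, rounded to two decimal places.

Overnight: 8:20 PM → midnight = 3 h 40 min; midnight → 6:25 AM = 6 h 25 min; span 10 h 5 min; less 30 min break → 9 h 35 min

9.58 hours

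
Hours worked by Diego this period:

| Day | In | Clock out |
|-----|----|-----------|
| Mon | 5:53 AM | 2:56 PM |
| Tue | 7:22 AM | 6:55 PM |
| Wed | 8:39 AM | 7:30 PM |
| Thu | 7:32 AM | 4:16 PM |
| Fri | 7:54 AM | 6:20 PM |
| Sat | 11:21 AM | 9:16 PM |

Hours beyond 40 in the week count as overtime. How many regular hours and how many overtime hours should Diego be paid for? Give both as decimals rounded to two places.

Mon: 5:53 AM–2:56 PM = 9 h 3 min
Tue: 7:22 AM–6:55 PM = 11 h 33 min
Wed: 8:39 AM–7:30 PM = 10 h 51 min
Thu: 7:32 AM–4:16 PM = 8 h 44 min
Fri: 7:54 AM–6:20 PM = 10 h 26 min
Sat: 11:21 AM–9:16 PM = 9 h 55 min
Total worked: 60 h 32 min = 60.53 h.
Threshold 40 h → overtime 20 h 32 min, regular 40 h 0 min.

Regular 40.00 hours, overtime 20.53 hours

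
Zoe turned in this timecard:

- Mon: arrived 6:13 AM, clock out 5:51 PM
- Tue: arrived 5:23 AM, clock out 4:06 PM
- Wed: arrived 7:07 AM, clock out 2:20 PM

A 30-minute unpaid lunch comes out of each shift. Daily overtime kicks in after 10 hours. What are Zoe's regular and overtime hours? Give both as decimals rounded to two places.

Regular 26.72 hours, overtime 1.35 hours

Mon: 6:13 AM–5:51 PM = 11 h 38 min; less 30 min break → 11 h 8 min
Tue: 5:23 AM–4:06 PM = 10 h 43 min; less 30 min break → 10 h 13 min
Wed: 7:07 AM–2:20 PM = 7 h 13 min; less 30 min break → 6 h 43 min
Mon reg 10 h 0 min / OT 1 h 8 min; Tue reg 10 h 0 min / OT 0 h 13 min; Wed reg 6 h 43 min / OT 0 h 0 min.
Totals: regular 26 h 43 min, overtime 1 h 21 min.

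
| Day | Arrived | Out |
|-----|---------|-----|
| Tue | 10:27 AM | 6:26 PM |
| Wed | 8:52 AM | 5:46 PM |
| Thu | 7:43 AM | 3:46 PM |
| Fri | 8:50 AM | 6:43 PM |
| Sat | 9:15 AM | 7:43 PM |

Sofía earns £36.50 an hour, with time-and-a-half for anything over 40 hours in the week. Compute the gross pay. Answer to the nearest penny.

Tue: 10:27 AM–6:26 PM = 7 h 59 min
Wed: 8:52 AM–5:46 PM = 8 h 54 min
Thu: 7:43 AM–3:46 PM = 8 h 3 min
Fri: 8:50 AM–6:43 PM = 9 h 53 min
Sat: 9:15 AM–7:43 PM = 10 h 28 min
Total worked: 45 h 17 min = 2717 min.
Regular 40 h 0 min = 2400 min at £36.50/h; overtime 5 h 17 min = 317 min at £54.75/h.
Pay = (2400 × £36.50 + 317 × £54.75) ÷ 60 = £1749.26.

£1749.26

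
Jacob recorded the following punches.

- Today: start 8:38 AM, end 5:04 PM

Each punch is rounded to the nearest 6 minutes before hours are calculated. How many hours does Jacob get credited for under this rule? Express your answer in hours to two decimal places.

8.50 hours

Today: in 8:38 AM→8:36 AM, out 5:04 PM→5:06 PM; 8 h 30 min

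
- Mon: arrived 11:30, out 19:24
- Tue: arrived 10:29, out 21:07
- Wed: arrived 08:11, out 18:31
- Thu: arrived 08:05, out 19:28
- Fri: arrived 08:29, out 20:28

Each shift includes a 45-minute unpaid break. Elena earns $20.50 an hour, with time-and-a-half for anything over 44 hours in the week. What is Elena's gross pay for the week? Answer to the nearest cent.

Mon: 11:30–19:24 = 7 h 54 min; less 45 min break → 7 h 9 min
Tue: 10:29–21:07 = 10 h 38 min; less 45 min break → 9 h 53 min
Wed: 08:11–18:31 = 10 h 20 min; less 45 min break → 9 h 35 min
Thu: 08:05–19:28 = 11 h 23 min; less 45 min break → 10 h 38 min
Fri: 08:29–20:28 = 11 h 59 min; less 45 min break → 11 h 14 min
Total worked: 48 h 29 min = 2909 min.
Regular 44 h 0 min = 2640 min at $20.50/h; overtime 4 h 29 min = 269 min at $30.75/h.
Pay = (2640 × $20.50 + 269 × $30.75) ÷ 60 = $1039.86.

$1039.86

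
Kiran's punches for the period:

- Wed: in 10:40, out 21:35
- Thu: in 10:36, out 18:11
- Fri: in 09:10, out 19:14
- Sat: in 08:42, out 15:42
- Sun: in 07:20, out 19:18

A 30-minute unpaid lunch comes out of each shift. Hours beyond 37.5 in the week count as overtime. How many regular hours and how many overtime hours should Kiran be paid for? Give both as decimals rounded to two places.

Regular 37.50 hours, overtime 7.53 hours

Wed: 10:40–21:35 = 10 h 55 min; less 30 min break → 10 h 25 min
Thu: 10:36–18:11 = 7 h 35 min; less 30 min break → 7 h 5 min
Fri: 09:10–19:14 = 10 h 4 min; less 30 min break → 9 h 34 min
Sat: 08:42–15:42 = 7 h 0 min; less 30 min break → 6 h 30 min
Sun: 07:20–19:18 = 11 h 58 min; less 30 min break → 11 h 28 min
Total worked: 45 h 2 min = 45.03 h.
Threshold 37.5 h → overtime 7 h 32 min, regular 37 h 30 min.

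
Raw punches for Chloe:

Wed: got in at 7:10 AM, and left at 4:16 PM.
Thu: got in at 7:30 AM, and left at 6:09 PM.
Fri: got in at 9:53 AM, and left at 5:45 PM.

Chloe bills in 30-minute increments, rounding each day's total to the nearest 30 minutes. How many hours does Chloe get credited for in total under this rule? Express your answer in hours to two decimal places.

Wed: 7:10 AM–4:16 PM = 9 h 6 min → rounds to 9 h 0 min
Thu: 7:30 AM–6:09 PM = 10 h 39 min → rounds to 10 h 30 min
Fri: 9:53 AM–5:45 PM = 7 h 52 min → rounds to 8 h 0 min
Total credited: 27 h 30 min.

27.50 hours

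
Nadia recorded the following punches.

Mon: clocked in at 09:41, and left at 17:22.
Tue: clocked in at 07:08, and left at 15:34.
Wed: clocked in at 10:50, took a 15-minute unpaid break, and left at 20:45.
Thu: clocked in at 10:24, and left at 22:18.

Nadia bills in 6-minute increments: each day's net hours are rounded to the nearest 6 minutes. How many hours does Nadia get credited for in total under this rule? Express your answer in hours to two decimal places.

Mon: 09:41–17:22 = 7 h 41 min → rounds to 7 h 42 min
Tue: 07:08–15:34 = 8 h 26 min → rounds to 8 h 24 min
Wed: 10:50–20:45 = 9 h 55 min − 15 min = 9 h 40 min → rounds to 9 h 42 min
Thu: 10:24–22:18 = 11 h 54 min → rounds to 11 h 54 min
Total credited: 37 h 42 min.

37.70 hours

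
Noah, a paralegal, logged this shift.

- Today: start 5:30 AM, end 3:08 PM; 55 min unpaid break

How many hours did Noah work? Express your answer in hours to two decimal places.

8.72 hours

Today: 5:30 AM–3:08 PM = 9 h 38 min; less 55 min break → 8 h 43 min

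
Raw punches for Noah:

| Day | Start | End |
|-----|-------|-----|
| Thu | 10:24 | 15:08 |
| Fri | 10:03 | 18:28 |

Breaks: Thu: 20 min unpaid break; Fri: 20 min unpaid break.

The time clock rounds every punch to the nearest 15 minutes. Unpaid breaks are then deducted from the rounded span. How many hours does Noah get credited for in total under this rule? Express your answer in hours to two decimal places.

12.58 hours

Thu: in 10:24→10:30, out 15:08→15:15; 4 h 45 min − 20 min = 4 h 25 min
Fri: in 10:03→10:00, out 18:28→18:30; 8 h 30 min − 20 min = 8 h 10 min
Total credited: 12 h 35 min.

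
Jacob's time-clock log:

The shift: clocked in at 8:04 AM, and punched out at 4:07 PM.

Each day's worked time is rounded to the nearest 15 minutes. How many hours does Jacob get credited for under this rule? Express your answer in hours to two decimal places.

8.00 hours

The shift: 8:04 AM–4:07 PM = 8 h 3 min → rounds to 8 h 0 min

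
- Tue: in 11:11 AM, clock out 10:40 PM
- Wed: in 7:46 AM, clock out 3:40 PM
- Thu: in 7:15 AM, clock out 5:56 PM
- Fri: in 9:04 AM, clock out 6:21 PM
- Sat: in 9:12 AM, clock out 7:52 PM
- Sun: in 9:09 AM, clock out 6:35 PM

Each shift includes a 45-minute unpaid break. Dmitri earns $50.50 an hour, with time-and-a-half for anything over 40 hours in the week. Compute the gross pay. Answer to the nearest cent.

Tue: 11:11 AM–10:40 PM = 11 h 29 min; less 45 min break → 10 h 44 min
Wed: 7:46 AM–3:40 PM = 7 h 54 min; less 45 min break → 7 h 9 min
Thu: 7:15 AM–5:56 PM = 10 h 41 min; less 45 min break → 9 h 56 min
Fri: 9:04 AM–6:21 PM = 9 h 17 min; less 45 min break → 8 h 32 min
Sat: 9:12 AM–7:52 PM = 10 h 40 min; less 45 min break → 9 h 55 min
Sun: 9:09 AM–6:35 PM = 9 h 26 min; less 45 min break → 8 h 41 min
Total worked: 54 h 57 min = 3297 min.
Regular 40 h 0 min = 2400 min at $50.50/h; overtime 14 h 57 min = 897 min at $75.75/h.
Pay = (2400 × $50.50 + 897 × $75.75) ÷ 60 = $3152.46.

$3152.46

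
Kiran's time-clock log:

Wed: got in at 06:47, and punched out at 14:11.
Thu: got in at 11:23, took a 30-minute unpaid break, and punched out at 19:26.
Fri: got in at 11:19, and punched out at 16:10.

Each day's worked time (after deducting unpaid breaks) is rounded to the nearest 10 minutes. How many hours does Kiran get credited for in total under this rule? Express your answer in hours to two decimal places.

Wed: 06:47–14:11 = 7 h 24 min → rounds to 7 h 20 min
Thu: 11:23–19:26 = 8 h 3 min − 30 min = 7 h 33 min → rounds to 7 h 30 min
Fri: 11:19–16:10 = 4 h 51 min → rounds to 4 h 50 min
Total credited: 19 h 40 min.

19.67 hours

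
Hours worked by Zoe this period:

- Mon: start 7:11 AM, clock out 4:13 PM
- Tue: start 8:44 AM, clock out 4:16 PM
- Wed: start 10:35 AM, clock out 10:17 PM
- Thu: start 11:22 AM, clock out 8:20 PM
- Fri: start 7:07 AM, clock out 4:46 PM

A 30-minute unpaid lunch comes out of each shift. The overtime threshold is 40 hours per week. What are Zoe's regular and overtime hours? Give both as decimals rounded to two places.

Mon: 7:11 AM–4:13 PM = 9 h 2 min; less 30 min break → 8 h 32 min
Tue: 8:44 AM–4:16 PM = 7 h 32 min; less 30 min break → 7 h 2 min
Wed: 10:35 AM–10:17 PM = 11 h 42 min; less 30 min break → 11 h 12 min
Thu: 11:22 AM–8:20 PM = 8 h 58 min; less 30 min break → 8 h 28 min
Fri: 7:07 AM–4:46 PM = 9 h 39 min; less 30 min break → 9 h 9 min
Total worked: 44 h 23 min = 44.38 h.
Threshold 40 h → overtime 4 h 23 min, regular 40 h 0 min.

Regular 40.00 hours, overtime 4.38 hours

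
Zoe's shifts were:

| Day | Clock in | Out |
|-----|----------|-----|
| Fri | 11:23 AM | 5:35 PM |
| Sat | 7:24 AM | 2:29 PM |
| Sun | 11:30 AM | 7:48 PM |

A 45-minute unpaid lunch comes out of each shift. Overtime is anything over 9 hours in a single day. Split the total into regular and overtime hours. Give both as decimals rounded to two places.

Regular 19.33 hours, overtime 0.00 hours

Fri: 11:23 AM–5:35 PM = 6 h 12 min; less 45 min break → 5 h 27 min
Sat: 7:24 AM–2:29 PM = 7 h 5 min; less 45 min break → 6 h 20 min
Sun: 11:30 AM–7:48 PM = 8 h 18 min; less 45 min break → 7 h 33 min
Fri reg 5 h 27 min / OT 0 h 0 min; Sat reg 6 h 20 min / OT 0 h 0 min; Sun reg 7 h 33 min / OT 0 h 0 min.
Totals: regular 19 h 20 min, overtime 0 h 0 min.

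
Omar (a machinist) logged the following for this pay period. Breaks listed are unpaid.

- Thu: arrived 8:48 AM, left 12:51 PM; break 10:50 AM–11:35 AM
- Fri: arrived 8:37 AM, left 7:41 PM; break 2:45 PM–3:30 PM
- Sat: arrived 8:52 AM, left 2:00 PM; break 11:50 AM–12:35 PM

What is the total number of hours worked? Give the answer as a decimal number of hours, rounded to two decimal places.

18.00 hours

Thu: 8:48 AM–12:51 PM = 4 h 3 min; less 45 min break → 3 h 18 min
Fri: 8:37 AM–7:41 PM = 11 h 4 min; less 45 min break → 10 h 19 min
Sat: 8:52 AM–2:00 PM = 5 h 8 min; less 45 min break → 4 h 23 min
Total: 3 h 18 min + 10 h 19 min + 4 h 23 min = 18 h 0 min.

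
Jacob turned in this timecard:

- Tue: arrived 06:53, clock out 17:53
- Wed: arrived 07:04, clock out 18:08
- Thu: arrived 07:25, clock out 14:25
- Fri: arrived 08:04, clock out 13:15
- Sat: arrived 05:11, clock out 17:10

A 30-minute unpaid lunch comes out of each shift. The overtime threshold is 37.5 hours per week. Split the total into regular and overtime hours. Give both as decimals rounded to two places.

Tue: 06:53–17:53 = 11 h 0 min; less 30 min break → 10 h 30 min
Wed: 07:04–18:08 = 11 h 4 min; less 30 min break → 10 h 34 min
Thu: 07:25–14:25 = 7 h 0 min; less 30 min break → 6 h 30 min
Fri: 08:04–13:15 = 5 h 11 min; less 30 min break → 4 h 41 min
Sat: 05:11–17:10 = 11 h 59 min; less 30 min break → 11 h 29 min
Total worked: 43 h 44 min = 43.73 h.
Threshold 37.5 h → overtime 6 h 14 min, regular 37 h 30 min.

Regular 37.50 hours, overtime 6.23 hours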